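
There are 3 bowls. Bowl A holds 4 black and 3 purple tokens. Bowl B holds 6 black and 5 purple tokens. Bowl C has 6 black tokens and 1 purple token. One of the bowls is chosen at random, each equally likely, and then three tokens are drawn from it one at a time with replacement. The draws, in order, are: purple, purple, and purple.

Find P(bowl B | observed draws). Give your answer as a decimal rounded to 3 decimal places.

Under each hypothesis, the probability of the observed sequence is: P(data | bowl A) = (3/7)(3/7)(3/7) = 0.078717; P(data | bowl B) = (5/11)(5/11)(5/11) = 0.093914; P(data | bowl C) = (1/7)(1/7)(1/7) = 0.0029155.
Multiplying each by its prior: 1/3 · 0.078717 = 0.026239, 1/3 · 0.093914 = 0.031305, 1/3 · 0.0029155 = 0.00097182; summing to 0.058516.
By Bayes' rule, P(bowl B | data) = (0.031305) / (0.058516) = 0.53498.

0.535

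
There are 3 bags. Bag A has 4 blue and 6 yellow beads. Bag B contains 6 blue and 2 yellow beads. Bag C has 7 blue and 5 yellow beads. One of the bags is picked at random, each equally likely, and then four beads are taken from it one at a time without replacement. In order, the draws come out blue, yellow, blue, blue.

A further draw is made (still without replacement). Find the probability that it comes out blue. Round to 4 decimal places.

Under each hypothesis, the probability of the observed sequence is: P(data | bag A) = (4/10)(6/9)(3/8)(2/7) = 0.028571; P(data | bag B) = (6/8)(2/7)(5/6)(4/5) = 0.14286; P(data | bag C) = (7/12)(5/11)(6/10)(5/9) = 0.088384.
The prior-weighted likelihoods are 1/3 · 0.028571 = 0.0095238, 1/3 · 0.14286 = 0.047619, 1/3 · 0.088384 = 0.029461; with total 0.086604.
The posterior is then P(bag A | data) = 0.10997, P(bag B | data) = 0.54985, P(bag C | data) = 0.34018.
Averaging over the posterior, P(blue next | data) = (1/6)(0.10997) + (3/4)(0.54985) + (1/2)(0.34018) = 0.60081.

0.6008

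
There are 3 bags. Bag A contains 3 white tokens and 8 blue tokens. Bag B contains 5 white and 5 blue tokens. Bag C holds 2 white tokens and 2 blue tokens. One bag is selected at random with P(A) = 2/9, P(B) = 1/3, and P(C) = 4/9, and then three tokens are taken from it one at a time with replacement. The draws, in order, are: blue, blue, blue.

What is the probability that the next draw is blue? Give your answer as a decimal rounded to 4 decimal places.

The likelihood of the observed sequence under each hypothesis: P(data | bag A) = (8/11)(8/11)(8/11) = 0.38467; P(data | bag B) = (5/10)(5/10)(5/10) = 0.125; P(data | bag C) = (2/4)(2/4)(2/4) = 0.125.
Multiplying each by its prior: 2/9 · 0.38467 = 0.085483, 1/3 · 0.125 = 0.041667, 4/9 · 0.125 = 0.055556; with total 0.18271.
Dividing through by the total gives posterior P(bag A | data) = 0.46787, P(bag B | data) = 0.22805, P(bag C | data) = 0.30407.
The predictive probability is P(blue next | data) = (8/11)(0.46787) + (1/2)(0.22805) + (1/2)(0.30407) = 0.60633.

0.6063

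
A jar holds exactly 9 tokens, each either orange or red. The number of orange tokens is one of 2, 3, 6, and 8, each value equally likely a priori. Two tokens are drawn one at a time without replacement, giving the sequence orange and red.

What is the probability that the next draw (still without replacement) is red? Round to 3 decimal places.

Compute the likelihood of the observed sequence for each case: P(data | r = 2) = (2/9)(7/8) = 7/36; P(data | r = 3) = (3/9)(6/8) = 1/4; P(data | r = 6) = (6/9)(3/8) = 1/4; P(data | r = 8) = (8/9)(1/8) = 1/9.
The prior-weighted likelihoods are 1/4 · 7/36 = 7/144, 1/4 · 1/4 = 1/16, 1/4 · 1/4 = 1/16, 1/4 · 1/9 = 1/36; with total 29/144.
Dividing through by the total gives posterior P(r = 2 | data) = 7/29, P(r = 3 | data) = 9/29, P(r = 6 | data) = 9/29, P(r = 8 | data) = 4/29.
Averaging over the posterior, P(red next | data) = (6/7)(7/29) + (5/7)(9/29) + (2/7)(9/29) + (0)(4/29) = 15/29.

0.517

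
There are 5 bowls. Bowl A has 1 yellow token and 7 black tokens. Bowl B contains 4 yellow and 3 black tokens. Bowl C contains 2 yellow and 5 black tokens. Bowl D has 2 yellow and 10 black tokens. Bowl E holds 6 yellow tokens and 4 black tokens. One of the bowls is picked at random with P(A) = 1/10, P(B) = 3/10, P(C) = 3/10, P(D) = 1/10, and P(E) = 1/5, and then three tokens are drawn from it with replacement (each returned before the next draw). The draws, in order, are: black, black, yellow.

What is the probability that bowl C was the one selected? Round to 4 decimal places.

0.3784

Compute the likelihood of the observed sequence for each case: P(data | bowl A) = (7/8)(7/8)(1/8) = 0.095703; P(data | bowl B) = (3/7)(3/7)(4/7) = 0.10496; P(data | bowl C) = (5/7)(5/7)(2/7) = 0.14577; P(data | bowl D) = (10/12)(10/12)(2/12) = 0.11574; P(data | bowl E) = (4/10)(4/10)(6/10) = 0.096.
Multiplying each by its prior: 1/10 · 0.095703 = 0.0095703, 3/10 · 0.10496 = 0.031487, 3/10 · 0.14577 = 0.043732, 1/10 · 0.11574 = 0.011574, 1/5 · 0.096 = 0.0192; summing to 0.11556.
By Bayes' rule, P(bowl C | data) = (0.043732) / (0.11556) = 0.37842.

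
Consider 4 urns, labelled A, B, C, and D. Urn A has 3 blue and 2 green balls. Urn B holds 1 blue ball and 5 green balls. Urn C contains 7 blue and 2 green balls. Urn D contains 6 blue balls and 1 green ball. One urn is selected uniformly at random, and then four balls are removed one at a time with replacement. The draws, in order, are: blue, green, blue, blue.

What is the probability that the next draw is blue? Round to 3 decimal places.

Compute the likelihood of the observed sequence for each case: P(data | urn A) = (3/5)(2/5)(3/5)(3/5) = 0.0864; P(data | urn B) = (1/6)(5/6)(1/6)(1/6) = 0.003858; P(data | urn C) = (7/9)(2/9)(7/9)(7/9) = 0.10456; P(data | urn D) = (6/7)(1/7)(6/7)(6/7) = 0.089963.
Weighting by the prior gives 1/4 · 0.0864 = 0.0216, 1/4 · 0.003858 = 0.00096451, 1/4 · 0.10456 = 0.026139, 1/4 · 0.089963 = 0.022491; these sum to 0.071194.
Dividing through by the total gives posterior P(urn A | data) = 0.30339, P(urn B | data) = 0.013547, P(urn C | data) = 0.36715, P(urn D | data) = 0.3159.
The predictive probability is P(blue next | data) = (3/5)(0.30339) + (1/6)(0.013547) + (7/9)(0.36715) + (6/7)(0.3159) = 0.74063.

0.741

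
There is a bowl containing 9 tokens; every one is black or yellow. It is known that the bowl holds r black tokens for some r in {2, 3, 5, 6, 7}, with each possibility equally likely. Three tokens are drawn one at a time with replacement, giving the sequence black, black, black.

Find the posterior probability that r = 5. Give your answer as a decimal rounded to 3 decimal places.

0.174

Compute the likelihood of the observed sequence for each case: P(data | r = 2) = (2/9)(2/9)(2/9) = 0.010974; P(data | r = 3) = (3/9)(3/9)(3/9) = 0.037037; P(data | r = 5) = (5/9)(5/9)(5/9) = 0.17147; P(data | r = 6) = (6/9)(6/9)(6/9) = 0.2963; P(data | r = 7) = (7/9)(7/9)(7/9) = 0.47051.
Weighting by the prior gives 1/5 · 0.010974 = 0.0021948, 1/5 · 0.037037 = 0.0074074, 1/5 · 0.17147 = 0.034294, 1/5 · 0.2963 = 0.059259, 1/5 · 0.47051 = 0.094102; summing to 0.19726.
Therefore the posterior P(r = 5 | data) = (0.034294) / (0.19726) = 0.17385.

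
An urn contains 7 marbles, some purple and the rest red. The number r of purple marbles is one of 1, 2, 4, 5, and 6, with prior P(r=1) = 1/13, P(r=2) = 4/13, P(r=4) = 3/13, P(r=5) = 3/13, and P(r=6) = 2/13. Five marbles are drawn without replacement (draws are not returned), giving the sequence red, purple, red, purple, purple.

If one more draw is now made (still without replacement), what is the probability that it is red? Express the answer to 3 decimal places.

Compute the likelihood of the observed sequence for each case: P(data | r = 1) = (6/7)(1/6)(5/5)(0/4) = 0; P(data | r = 2) = (5/7)(2/6)(4/5)(1/4)(0/3) = 0; P(data | r = 4) = (3/7)(4/6)(2/5)(3/4)(2/3) = 2/35; P(data | r = 5) = (2/7)(5/6)(1/5)(4/4)(3/3) = 1/21; P(data | r = 6) = (1/7)(6/6)(0/5) = 0.
Multiplying each by its prior: 1/13 · 0 = 0, 4/13 · 0 = 0, 3/13 · 2/35 = 6/455, 3/13 · 1/21 = 1/91, 2/13 · 0 = 0; with total 11/455.
The posterior is then P(r = 1 | data) = 0, P(r = 2 | data) = 0, P(r = 4 | data) = 6/11, P(r = 5 | data) = 5/11, P(r = 6 | data) = 0.
The predictive probability is P(red next | data) = (1/2)(6/11) + (0)(5/11) = 3/11.

0.273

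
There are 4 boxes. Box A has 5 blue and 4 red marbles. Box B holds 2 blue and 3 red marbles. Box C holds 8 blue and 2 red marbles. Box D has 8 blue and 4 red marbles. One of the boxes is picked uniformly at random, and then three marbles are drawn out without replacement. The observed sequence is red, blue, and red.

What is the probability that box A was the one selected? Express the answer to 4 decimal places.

0.2876

For each hypothesis, P(data | H) works out to: P(data | box A) = (4/9)(5/8)(3/7) = 0.11905; P(data | box B) = (3/5)(2/4)(2/3) = 0.2; P(data | box C) = (2/10)(8/9)(1/8) = 0.022222; P(data | box D) = (4/12)(8/11)(3/10) = 0.072727.
Weighting by the prior gives 1/4 · 0.11905 = 0.029762, 1/4 · 0.2 = 0.05, 1/4 · 0.022222 = 0.0055556, 1/4 · 0.072727 = 0.018182; summing to 0.1035.
Therefore the posterior P(box A | data) = (0.029762) / (0.1035) = 0.28756.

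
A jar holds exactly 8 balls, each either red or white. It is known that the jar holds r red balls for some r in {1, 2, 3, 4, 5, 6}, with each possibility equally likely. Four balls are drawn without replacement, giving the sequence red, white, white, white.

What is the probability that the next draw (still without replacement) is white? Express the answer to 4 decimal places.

0.6667

Under each hypothesis, the probability of the observed sequence is: P(data | r = 1) = (1/8)(7/7)(6/6)(5/5) = 1/8; P(data | r = 2) = (2/8)(6/7)(5/6)(4/5) = 1/7; P(data | r = 3) = (3/8)(5/7)(4/6)(3/5) = 3/28; P(data | r = 4) = (4/8)(4/7)(3/6)(2/5) = 2/35; P(data | r = 5) = (5/8)(3/7)(2/6)(1/5) = 1/56; P(data | r = 6) = (6/8)(2/7)(1/6)(0/5) = 0.
Multiplying each by its prior: 1/6 · 1/8 = 1/48, 1/6 · 1/7 = 1/42, 1/6 · 3/28 = 1/56, 1/6 · 2/35 = 1/105, 1/6 · 1/56 = 1/336, 1/6 · 0 = 0; with total 3/40.
Dividing through by the total gives posterior P(r = 1 | data) = 5/18, P(r = 2 | data) = 20/63, P(r = 3 | data) = 5/21, P(r = 4 | data) = 8/63, P(r = 5 | data) = 5/126, P(r = 6 | data) = 0.
So P(white next | data) = Σ P(white next | H) P(H | data) = (1)(5/18) + (3/4)(20/63) + (1/2)(5/21) + (1/4)(8/63) + (0)(5/126) = 2/3.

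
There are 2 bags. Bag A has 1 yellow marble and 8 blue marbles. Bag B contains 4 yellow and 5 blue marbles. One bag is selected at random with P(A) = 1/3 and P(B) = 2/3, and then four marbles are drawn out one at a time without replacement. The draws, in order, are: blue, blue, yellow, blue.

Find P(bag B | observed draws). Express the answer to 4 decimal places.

0.5882

The likelihood of the observed sequence under each hypothesis: P(data | bag A) = (8/9)(7/8)(1/7)(6/6) = 1/9; P(data | bag B) = (5/9)(4/8)(4/7)(3/6) = 5/63.
Multiplying each by its prior: 1/3 · 1/9 = 1/27, 2/3 · 5/63 = 10/189; these sum to 17/189.
By Bayes' rule, P(bag B | data) = (10/189) / (17/189) = 10/17.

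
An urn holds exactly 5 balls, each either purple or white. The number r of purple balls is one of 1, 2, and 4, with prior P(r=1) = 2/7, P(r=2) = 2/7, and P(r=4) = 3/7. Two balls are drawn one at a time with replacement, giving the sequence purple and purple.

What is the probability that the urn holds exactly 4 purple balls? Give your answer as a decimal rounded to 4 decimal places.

The likelihood of the observed sequence under each hypothesis: P(data | r = 1) = (1/5)(1/5) = 1/25; P(data | r = 2) = (2/5)(2/5) = 4/25; P(data | r = 4) = (4/5)(4/5) = 16/25.
Weighting by the prior gives 2/7 · 1/25 = 2/175, 2/7 · 4/25 = 8/175, 3/7 · 16/25 = 48/175; summing to 58/175.
By Bayes' rule, P(r = 4 | data) = (48/175) / (58/175) = 24/29.

0.8276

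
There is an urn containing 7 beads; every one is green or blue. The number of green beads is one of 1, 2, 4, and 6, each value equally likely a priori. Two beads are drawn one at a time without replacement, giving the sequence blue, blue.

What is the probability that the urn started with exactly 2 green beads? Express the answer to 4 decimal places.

0.3571

Compute the likelihood of the observed sequence for each case: P(data | r = 1) = (6/7)(5/6) = 5/7; P(data | r = 2) = (5/7)(4/6) = 10/21; P(data | r = 4) = (3/7)(2/6) = 1/7; P(data | r = 6) = (1/7)(0/6) = 0.
Multiplying each by its prior: 1/4 · 5/7 = 5/28, 1/4 · 10/21 = 5/42, 1/4 · 1/7 = 1/28, 1/4 · 0 = 0; summing to 1/3.
Hence P(r = 2 | data) = (5/42) / (1/3) = 5/14.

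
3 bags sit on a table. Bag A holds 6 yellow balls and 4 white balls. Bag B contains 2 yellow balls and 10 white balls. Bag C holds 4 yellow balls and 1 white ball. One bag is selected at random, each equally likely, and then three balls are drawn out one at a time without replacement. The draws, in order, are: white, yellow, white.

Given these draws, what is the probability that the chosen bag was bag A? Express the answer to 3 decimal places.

Under each hypothesis, the probability of the observed sequence is: P(data | bag A) = (4/10)(6/9)(3/8) = 1/10; P(data | bag B) = (10/12)(2/11)(9/10) = 3/22; P(data | bag C) = (1/5)(4/4)(0/3) = 0.
Multiplying each by its prior: 1/3 · 1/10 = 1/30, 1/3 · 3/22 = 1/22, 1/3 · 0 = 0; these sum to 13/165.
By Bayes' rule, P(bag A | data) = (1/30) / (13/165) = 11/26.

0.423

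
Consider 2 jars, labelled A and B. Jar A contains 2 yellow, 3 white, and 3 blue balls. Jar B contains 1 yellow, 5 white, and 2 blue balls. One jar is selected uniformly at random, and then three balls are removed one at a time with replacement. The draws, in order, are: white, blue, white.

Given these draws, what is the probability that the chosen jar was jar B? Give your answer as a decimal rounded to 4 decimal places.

The likelihood of the observed sequence under each hypothesis: P(data | jar A) = (3/8)(3/8)(3/8) = 0.052734; P(data | jar B) = (5/8)(2/8)(5/8) = 0.097656.
Weighting by the prior gives 1/2 · 0.052734 = 0.026367, 1/2 · 0.097656 = 0.048828; with total 0.075195.
By Bayes' rule, P(jar B | data) = (0.048828) / (0.075195) = 0.64935.

0.6494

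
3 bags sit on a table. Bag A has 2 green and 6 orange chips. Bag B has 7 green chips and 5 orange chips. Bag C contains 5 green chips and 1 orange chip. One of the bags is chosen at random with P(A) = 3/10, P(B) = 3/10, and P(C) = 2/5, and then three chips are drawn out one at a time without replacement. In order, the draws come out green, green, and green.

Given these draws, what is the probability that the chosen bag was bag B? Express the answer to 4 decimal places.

Compute the likelihood of the observed sequence for each case: P(data | bag A) = (2/8)(1/7)(0/6) = 0; P(data | bag B) = (7/12)(6/11)(5/10) = 7/44; P(data | bag C) = (5/6)(4/5)(3/4) = 1/2.
Weighting by the prior gives 3/10 · 0 = 0, 3/10 · 7/44 = 21/440, 2/5 · 1/2 = 1/5; these sum to 109/440.
By Bayes' rule, P(bag B | data) = (21/440) / (109/440) = 21/109.

0.1927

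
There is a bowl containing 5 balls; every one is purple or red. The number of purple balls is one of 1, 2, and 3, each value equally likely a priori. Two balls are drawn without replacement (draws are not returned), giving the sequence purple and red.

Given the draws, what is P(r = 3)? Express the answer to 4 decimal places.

0.3750

For each hypothesis, P(data | H) works out to: P(data | r = 1) = (1/5)(4/4) = 1/5; P(data | r = 2) = (2/5)(3/4) = 3/10; P(data | r = 3) = (3/5)(2/4) = 3/10.
The prior-weighted likelihoods are 1/3 · 1/5 = 1/15, 1/3 · 3/10 = 1/10, 1/3 · 3/10 = 1/10; summing to 4/15.
Therefore the posterior P(r = 3 | data) = (1/10) / (4/15) = 3/8.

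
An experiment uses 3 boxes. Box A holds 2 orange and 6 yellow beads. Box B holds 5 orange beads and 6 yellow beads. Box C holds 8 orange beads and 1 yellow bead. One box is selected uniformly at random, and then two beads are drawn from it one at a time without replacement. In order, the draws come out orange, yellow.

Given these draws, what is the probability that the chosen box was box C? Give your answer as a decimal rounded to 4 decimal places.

The likelihood of the observed sequence under each hypothesis: P(data | box A) = (2/8)(6/7) = 0.21429; P(data | box B) = (5/11)(6/10) = 0.27273; P(data | box C) = (8/9)(1/8) = 0.11111.
Multiplying each by its prior: 1/3 · 0.21429 = 0.071429, 1/3 · 0.27273 = 0.090909, 1/3 · 0.11111 = 0.037037; summing to 0.19937.
By Bayes' rule, P(box C | data) = (0.037037) / (0.19937) = 0.18577.

0.1858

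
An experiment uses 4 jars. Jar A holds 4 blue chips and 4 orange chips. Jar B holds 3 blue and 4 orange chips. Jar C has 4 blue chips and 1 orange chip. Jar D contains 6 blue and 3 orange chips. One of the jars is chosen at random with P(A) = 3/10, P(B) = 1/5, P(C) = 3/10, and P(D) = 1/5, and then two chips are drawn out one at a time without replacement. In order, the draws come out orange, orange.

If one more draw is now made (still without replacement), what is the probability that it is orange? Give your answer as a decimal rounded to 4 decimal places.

0.3379

For each hypothesis, P(data | H) works out to: P(data | jar A) = (4/8)(3/7) = 3/14; P(data | jar B) = (4/7)(3/6) = 2/7; P(data | jar C) = (1/5)(0/4) = 0; P(data | jar D) = (3/9)(2/8) = 1/12.
Weighting by the prior gives 3/10 · 3/14 = 9/140, 1/5 · 2/7 = 2/35, 3/10 · 0 = 0, 1/5 · 1/12 = 1/60; these sum to 29/210.
The posterior is then P(jar A | data) = 27/58, P(jar B | data) = 12/29, P(jar C | data) = 0, P(jar D | data) = 7/58.
So P(orange next | data) = Σ P(orange next | H) P(H | data) = (1/3)(27/58) + (2/5)(12/29) + (1/7)(7/58) = 49/145.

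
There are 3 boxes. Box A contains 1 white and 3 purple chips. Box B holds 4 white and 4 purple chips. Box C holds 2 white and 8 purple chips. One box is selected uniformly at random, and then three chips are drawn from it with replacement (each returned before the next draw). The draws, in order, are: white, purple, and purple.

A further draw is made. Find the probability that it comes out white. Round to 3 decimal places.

Compute the likelihood of the observed sequence for each case: P(data | box A) = (1/4)(3/4)(3/4) = 0.14062; P(data | box B) = (4/8)(4/8)(4/8) = 0.125; P(data | box C) = (2/10)(8/10)(8/10) = 0.128.
The prior-weighted likelihoods are 1/3 · 0.14062 = 0.046875, 1/3 · 0.125 = 0.041667, 1/3 · 0.128 = 0.042667; with total 0.13121.
Normalising, the posterior is P(box A | data) = 0.35726, P(box B | data) = 0.31756, P(box C | data) = 0.32518.
So P(white next | data) = Σ P(white next | H) P(H | data) = (1/4)(0.35726) + (1/2)(0.31756) + (1/5)(0.32518) = 0.31313.

0.313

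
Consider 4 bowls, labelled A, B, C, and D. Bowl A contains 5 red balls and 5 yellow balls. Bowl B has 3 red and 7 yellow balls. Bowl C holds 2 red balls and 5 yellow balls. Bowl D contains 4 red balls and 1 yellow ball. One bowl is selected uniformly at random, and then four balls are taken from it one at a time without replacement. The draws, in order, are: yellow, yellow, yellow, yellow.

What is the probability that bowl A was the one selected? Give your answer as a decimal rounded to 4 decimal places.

0.0714

Under each hypothesis, the probability of the observed sequence is: P(data | bowl A) = (5/10)(4/9)(3/8)(2/7) = 1/42; P(data | bowl B) = (7/10)(6/9)(5/8)(4/7) = 1/6; P(data | bowl C) = (5/7)(4/6)(3/5)(2/4) = 1/7; P(data | bowl D) = (1/5)(0/4) = 0.
Weighting by the prior gives 1/4 · 1/42 = 1/168, 1/4 · 1/6 = 1/24, 1/4 · 1/7 = 1/28, 1/4 · 0 = 0; with total 1/12.
So P(bowl A | data) = (1/168) / (1/12) = 1/14.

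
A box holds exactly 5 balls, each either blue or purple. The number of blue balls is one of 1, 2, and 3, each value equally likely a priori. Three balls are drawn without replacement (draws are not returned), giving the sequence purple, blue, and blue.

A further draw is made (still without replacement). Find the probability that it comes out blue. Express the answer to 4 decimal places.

0.3333

The likelihood of the observed sequence under each hypothesis: P(data | r = 1) = (4/5)(1/4)(0/3) = 0; P(data | r = 2) = (3/5)(2/4)(1/3) = 1/10; P(data | r = 3) = (2/5)(3/4)(2/3) = 1/5.
The prior-weighted likelihoods are 1/3 · 0 = 0, 1/3 · 1/10 = 1/30, 1/3 · 1/5 = 1/15; these sum to 1/10.
The posterior is then P(r = 1 | data) = 0, P(r = 2 | data) = 1/3, P(r = 3 | data) = 2/3.
So P(blue next | data) = Σ P(blue next | H) P(H | data) = (0)(1/3) + (1/2)(2/3) = 1/3.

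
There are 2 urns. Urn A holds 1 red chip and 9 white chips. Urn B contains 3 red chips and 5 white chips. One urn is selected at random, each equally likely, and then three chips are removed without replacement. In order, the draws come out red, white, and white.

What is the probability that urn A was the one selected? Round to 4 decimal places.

0.3590

Compute the likelihood of the observed sequence for each case: P(data | urn A) = (1/10)(9/9)(8/8) = 1/10; P(data | urn B) = (3/8)(5/7)(4/6) = 5/28.
Weighting by the prior gives 1/2 · 1/10 = 1/20, 1/2 · 5/28 = 5/56; summing to 39/280.
So P(urn A | data) = (1/20) / (39/280) = 14/39.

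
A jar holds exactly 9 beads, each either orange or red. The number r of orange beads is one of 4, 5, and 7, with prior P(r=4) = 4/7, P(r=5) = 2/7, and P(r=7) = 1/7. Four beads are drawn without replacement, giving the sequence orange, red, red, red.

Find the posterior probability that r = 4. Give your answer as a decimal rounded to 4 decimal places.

Under each hypothesis, the probability of the observed sequence is: P(data | r = 4) = (4/9)(5/8)(4/7)(3/6) = 5/63; P(data | r = 5) = (5/9)(4/8)(3/7)(2/6) = 5/126; P(data | r = 7) = (7/9)(2/8)(1/7)(0/6) = 0.
The prior-weighted likelihoods are 4/7 · 5/63 = 20/441, 2/7 · 5/126 = 5/441, 1/7 · 0 = 0; these sum to 25/441.
By Bayes' rule, P(r = 4 | data) = (20/441) / (25/441) = 4/5.

0.8000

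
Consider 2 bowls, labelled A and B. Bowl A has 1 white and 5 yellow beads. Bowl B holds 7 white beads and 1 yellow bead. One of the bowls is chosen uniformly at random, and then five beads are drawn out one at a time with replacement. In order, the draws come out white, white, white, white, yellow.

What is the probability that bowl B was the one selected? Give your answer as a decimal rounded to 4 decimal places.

0.9913

The likelihood of the observed sequence under each hypothesis: P(data | bowl A) = (1/6)(1/6)(1/6)(1/6)(5/6) = 0.000643; P(data | bowl B) = (7/8)(7/8)(7/8)(7/8)(1/8) = 0.073273.
Multiplying each by its prior: 1/2 · 0.000643 = 0.0003215, 1/2 · 0.073273 = 0.036636; summing to 0.036958.
By Bayes' rule, P(bowl B | data) = (0.036636) / (0.036958) = 0.9913.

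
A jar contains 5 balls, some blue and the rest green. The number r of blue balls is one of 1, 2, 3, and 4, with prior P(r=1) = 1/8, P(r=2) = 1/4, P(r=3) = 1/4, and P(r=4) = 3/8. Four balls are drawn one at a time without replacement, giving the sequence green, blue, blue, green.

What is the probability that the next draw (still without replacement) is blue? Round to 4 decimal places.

For each hypothesis, P(data | H) works out to: P(data | r = 1) = (4/5)(1/4)(0/3) = 0; P(data | r = 2) = (3/5)(2/4)(1/3)(2/2) = 1/10; P(data | r = 3) = (2/5)(3/4)(2/3)(1/2) = 1/10; P(data | r = 4) = (1/5)(4/4)(3/3)(0/2) = 0.
Multiplying each by its prior: 1/8 · 0 = 0, 1/4 · 1/10 = 1/40, 1/4 · 1/10 = 1/40, 3/8 · 0 = 0; these sum to 1/20.
The posterior is then P(r = 1 | data) = 0, P(r = 2 | data) = 1/2, P(r = 3 | data) = 1/2, P(r = 4 | data) = 0.
Averaging over the posterior, P(blue next | data) = (0)(1/2) + (1)(1/2) = 1/2.

0.5000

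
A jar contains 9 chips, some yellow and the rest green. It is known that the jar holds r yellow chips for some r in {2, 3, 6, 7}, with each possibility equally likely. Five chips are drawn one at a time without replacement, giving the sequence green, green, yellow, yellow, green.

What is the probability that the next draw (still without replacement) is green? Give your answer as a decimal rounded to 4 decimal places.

Compute the likelihood of the observed sequence for each case: P(data | r = 2) = (7/9)(6/8)(2/7)(1/6)(5/5) = 1/36; P(data | r = 3) = (6/9)(5/8)(3/7)(2/6)(4/5) = 1/21; P(data | r = 6) = (3/9)(2/8)(6/7)(5/6)(1/5) = 1/84; P(data | r = 7) = (2/9)(1/8)(7/7)(6/6)(0/5) = 0.
Multiplying each by its prior: 1/4 · 1/36 = 1/144, 1/4 · 1/21 = 1/84, 1/4 · 1/84 = 1/336, 1/4 · 0 = 0; with total 11/504.
Dividing through by the total gives posterior P(r = 2 | data) = 7/22, P(r = 3 | data) = 6/11, P(r = 6 | data) = 3/22, P(r = 7 | data) = 0.
So P(green next | data) = Σ P(green next | H) P(H | data) = (1)(7/22) + (3/4)(6/11) + (0)(3/22) = 8/11.

0.7273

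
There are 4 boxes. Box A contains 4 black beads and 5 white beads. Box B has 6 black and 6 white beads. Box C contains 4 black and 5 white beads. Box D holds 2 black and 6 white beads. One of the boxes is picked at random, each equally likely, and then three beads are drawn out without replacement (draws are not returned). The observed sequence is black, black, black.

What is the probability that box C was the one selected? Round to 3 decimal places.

0.256

The likelihood of the observed sequence under each hypothesis: P(data | box A) = (4/9)(3/8)(2/7) = 1/21; P(data | box B) = (6/12)(5/11)(4/10) = 1/11; P(data | box C) = (4/9)(3/8)(2/7) = 1/21; P(data | box D) = (2/8)(1/7)(0/6) = 0.
The prior-weighted likelihoods are 1/4 · 1/21 = 1/84, 1/4 · 1/11 = 1/44, 1/4 · 1/21 = 1/84, 1/4 · 0 = 0; with total 43/924.
Hence P(box C | data) = (1/84) / (43/924) = 11/43.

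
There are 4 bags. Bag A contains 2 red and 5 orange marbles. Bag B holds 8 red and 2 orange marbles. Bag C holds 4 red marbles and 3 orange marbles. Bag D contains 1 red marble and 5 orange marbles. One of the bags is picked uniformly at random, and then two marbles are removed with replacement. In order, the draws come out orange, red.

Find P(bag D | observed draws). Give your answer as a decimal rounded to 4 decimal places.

For each hypothesis, P(data | H) works out to: P(data | bag A) = (5/7)(2/7) = 0.20408; P(data | bag B) = (2/10)(8/10) = 0.16; P(data | bag C) = (3/7)(4/7) = 0.2449; P(data | bag D) = (5/6)(1/6) = 0.13889.
Weighting by the prior gives 1/4 · 0.20408 = 0.05102, 1/4 · 0.16 = 0.04, 1/4 · 0.2449 = 0.061224, 1/4 · 0.13889 = 0.034722; these sum to 0.18697.
Hence P(bag D | data) = (0.034722) / (0.18697) = 0.18571.

0.1857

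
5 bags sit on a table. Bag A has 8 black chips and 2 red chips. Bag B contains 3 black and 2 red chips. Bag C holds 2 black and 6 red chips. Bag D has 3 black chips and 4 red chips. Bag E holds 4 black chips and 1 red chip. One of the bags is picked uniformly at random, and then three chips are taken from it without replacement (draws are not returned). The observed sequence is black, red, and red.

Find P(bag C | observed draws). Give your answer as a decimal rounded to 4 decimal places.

0.3782

For each hypothesis, P(data | H) works out to: P(data | bag A) = (8/10)(2/9)(1/8) = 1/45; P(data | bag B) = (3/5)(2/4)(1/3) = 1/10; P(data | bag C) = (2/8)(6/7)(5/6) = 5/28; P(data | bag D) = (3/7)(4/6)(3/5) = 6/35; P(data | bag E) = (4/5)(1/4)(0/3) = 0.
Multiplying each by its prior: 1/5 · 1/45 = 1/225, 1/5 · 1/10 = 1/50, 1/5 · 5/28 = 1/28, 1/5 · 6/35 = 6/175, 1/5 · 0 = 0; with total 17/180.
So P(bag C | data) = (1/28) / (17/180) = 45/119.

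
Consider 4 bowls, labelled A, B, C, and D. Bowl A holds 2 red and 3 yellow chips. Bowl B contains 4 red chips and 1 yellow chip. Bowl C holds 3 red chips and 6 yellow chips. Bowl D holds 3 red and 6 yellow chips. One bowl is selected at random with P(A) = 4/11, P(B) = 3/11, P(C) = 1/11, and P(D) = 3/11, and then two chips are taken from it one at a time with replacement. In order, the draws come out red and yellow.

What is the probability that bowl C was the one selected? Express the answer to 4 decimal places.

0.0954

For each hypothesis, P(data | H) works out to: P(data | bowl A) = (2/5)(3/5) = 0.24; P(data | bowl B) = (4/5)(1/5) = 0.16; P(data | bowl C) = (3/9)(6/9) = 0.22222; P(data | bowl D) = (3/9)(6/9) = 0.22222.
The prior-weighted likelihoods are 4/11 · 0.24 = 0.087273, 3/11 · 0.16 = 0.043636, 1/11 · 0.22222 = 0.020202, 3/11 · 0.22222 = 0.060606; with total 0.21172.
By Bayes' rule, P(bowl C | data) = (0.020202) / (0.21172) = 0.09542.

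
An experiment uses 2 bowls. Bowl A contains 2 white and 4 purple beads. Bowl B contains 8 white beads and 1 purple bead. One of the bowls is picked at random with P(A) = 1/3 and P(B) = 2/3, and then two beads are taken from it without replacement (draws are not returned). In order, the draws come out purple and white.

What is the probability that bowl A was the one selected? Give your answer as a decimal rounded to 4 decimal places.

0.5455

For each hypothesis, P(data | H) works out to: P(data | bowl A) = (4/6)(2/5) = 4/15; P(data | bowl B) = (1/9)(8/8) = 1/9.
The prior-weighted likelihoods are 1/3 · 4/15 = 4/45, 2/3 · 1/9 = 2/27; with total 22/135.
So P(bowl A | data) = (4/45) / (22/135) = 6/11.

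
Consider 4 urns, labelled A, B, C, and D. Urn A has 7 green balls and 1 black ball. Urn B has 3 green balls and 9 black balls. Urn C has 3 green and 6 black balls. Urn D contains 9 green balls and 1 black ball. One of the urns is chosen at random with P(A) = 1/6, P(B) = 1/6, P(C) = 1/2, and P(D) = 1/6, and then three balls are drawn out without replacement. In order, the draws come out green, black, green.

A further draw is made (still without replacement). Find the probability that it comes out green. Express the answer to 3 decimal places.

Under each hypothesis, the probability of the observed sequence is: P(data | urn A) = (7/8)(1/7)(6/6) = 0.125; P(data | urn B) = (3/12)(9/11)(2/10) = 0.040909; P(data | urn C) = (3/9)(6/8)(2/7) = 0.071429; P(data | urn D) = (9/10)(1/9)(8/8) = 0.1.
Weighting by the prior gives 1/6 · 0.125 = 0.020833, 1/6 · 0.040909 = 0.0068182, 1/2 · 0.071429 = 0.035714, 1/6 · 0.1 = 0.016667; these sum to 0.080032.
Normalising, the posterior is P(urn A | data) = 0.26031, P(urn B | data) = 0.085193, P(urn C | data) = 0.44625, P(urn D | data) = 0.20825.
Averaging over the posterior, P(green next | data) = (1)(0.26031) + (1/9)(0.085193) + (1/6)(0.44625) + (1)(0.20825) = 0.5524.

0.552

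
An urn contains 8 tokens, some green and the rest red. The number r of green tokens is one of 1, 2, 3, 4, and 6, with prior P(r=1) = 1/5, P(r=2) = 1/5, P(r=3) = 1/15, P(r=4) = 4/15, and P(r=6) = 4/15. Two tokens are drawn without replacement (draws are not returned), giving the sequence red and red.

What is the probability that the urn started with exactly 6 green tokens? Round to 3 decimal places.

0.027

Under each hypothesis, the probability of the observed sequence is: P(data | r = 1) = (7/8)(6/7) = 3/4; P(data | r = 2) = (6/8)(5/7) = 15/28; P(data | r = 3) = (5/8)(4/7) = 5/14; P(data | r = 4) = (4/8)(3/7) = 3/14; P(data | r = 6) = (2/8)(1/7) = 1/28.
The prior-weighted likelihoods are 1/5 · 3/4 = 3/20, 1/5 · 15/28 = 3/28, 1/15 · 5/14 = 1/42, 4/15 · 3/14 = 2/35, 4/15 · 1/28 = 1/105; these sum to 73/210.
So P(r = 6 | data) = (1/105) / (73/210) = 2/73.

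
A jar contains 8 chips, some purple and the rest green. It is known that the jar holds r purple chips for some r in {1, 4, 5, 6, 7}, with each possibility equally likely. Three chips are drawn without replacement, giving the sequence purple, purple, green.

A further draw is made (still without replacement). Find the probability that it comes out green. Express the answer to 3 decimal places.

The likelihood of the observed sequence under each hypothesis: P(data | r = 1) = (1/8)(0/7) = 0; P(data | r = 4) = (4/8)(3/7)(4/6) = 1/7; P(data | r = 5) = (5/8)(4/7)(3/6) = 5/28; P(data | r = 6) = (6/8)(5/7)(2/6) = 5/28; P(data | r = 7) = (7/8)(6/7)(1/6) = 1/8.
Multiplying each by its prior: 1/5 · 0 = 0, 1/5 · 1/7 = 1/35, 1/5 · 5/28 = 1/28, 1/5 · 5/28 = 1/28, 1/5 · 1/8 = 1/40; with total 1/8.
The posterior is then P(r = 1 | data) = 0, P(r = 4 | data) = 8/35, P(r = 5 | data) = 2/7, P(r = 6 | data) = 2/7, P(r = 7 | data) = 1/5.
So P(green next | data) = Σ P(green next | H) P(H | data) = (3/5)(8/35) + (2/5)(2/7) + (1/5)(2/7) + (0)(1/5) = 54/175.

0.309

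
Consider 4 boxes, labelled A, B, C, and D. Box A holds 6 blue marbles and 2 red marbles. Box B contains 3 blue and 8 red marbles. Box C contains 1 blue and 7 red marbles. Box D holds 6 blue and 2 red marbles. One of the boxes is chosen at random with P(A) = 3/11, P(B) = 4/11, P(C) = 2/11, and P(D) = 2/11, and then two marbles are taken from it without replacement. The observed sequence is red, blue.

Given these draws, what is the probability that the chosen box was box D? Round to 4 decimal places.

Under each hypothesis, the probability of the observed sequence is: P(data | box A) = (2/8)(6/7) = 0.21429; P(data | box B) = (8/11)(3/10) = 0.21818; P(data | box C) = (7/8)(1/7) = 0.125; P(data | box D) = (2/8)(6/7) = 0.21429.
Multiplying each by its prior: 3/11 · 0.21429 = 0.058442, 4/11 · 0.21818 = 0.079339, 2/11 · 0.125 = 0.022727, 2/11 · 0.21429 = 0.038961; these sum to 0.19947.
Hence P(box D | data) = (0.038961) / (0.19947) = 0.19532.

0.1953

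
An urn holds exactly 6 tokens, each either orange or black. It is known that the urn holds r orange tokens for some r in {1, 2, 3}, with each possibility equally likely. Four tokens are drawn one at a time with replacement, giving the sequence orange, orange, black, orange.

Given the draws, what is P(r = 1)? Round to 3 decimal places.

Compute the likelihood of the observed sequence for each case: P(data | r = 1) = (1/6)(1/6)(5/6)(1/6) = 0.003858; P(data | r = 2) = (2/6)(2/6)(4/6)(2/6) = 0.024691; P(data | r = 3) = (3/6)(3/6)(3/6)(3/6) = 0.0625.
Weighting by the prior gives 1/3 · 0.003858 = 0.001286, 1/3 · 0.024691 = 0.0082305, 1/3 · 0.0625 = 0.020833; summing to 0.03035.
Hence P(r = 1 | data) = (0.001286) / (0.03035) = 0.042373.

0.042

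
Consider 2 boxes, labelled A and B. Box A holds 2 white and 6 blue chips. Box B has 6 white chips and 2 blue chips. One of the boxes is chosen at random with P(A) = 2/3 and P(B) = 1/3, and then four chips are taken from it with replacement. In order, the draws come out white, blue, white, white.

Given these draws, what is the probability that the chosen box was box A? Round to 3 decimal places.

0.182

Under each hypothesis, the probability of the observed sequence is: P(data | box A) = (2/8)(6/8)(2/8)(2/8) = 3/256; P(data | box B) = (6/8)(2/8)(6/8)(6/8) = 27/256.
Weighting by the prior gives 2/3 · 3/256 = 1/128, 1/3 · 27/256 = 9/256; with total 11/256.
So P(box A | data) = (1/128) / (11/256) = 2/11.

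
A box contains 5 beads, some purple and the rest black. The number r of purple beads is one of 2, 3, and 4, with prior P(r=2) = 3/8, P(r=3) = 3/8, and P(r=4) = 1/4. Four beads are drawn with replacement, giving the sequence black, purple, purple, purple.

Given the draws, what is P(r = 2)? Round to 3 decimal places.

0.199

Compute the likelihood of the observed sequence for each case: P(data | r = 2) = (3/5)(2/5)(2/5)(2/5) = 0.0384; P(data | r = 3) = (2/5)(3/5)(3/5)(3/5) = 0.0864; P(data | r = 4) = (1/5)(4/5)(4/5)(4/5) = 0.1024.
The prior-weighted likelihoods are 3/8 · 0.0384 = 0.0144, 3/8 · 0.0864 = 0.0324, 1/4 · 0.1024 = 0.0256; these sum to 0.0724.
Hence P(r = 2 | data) = (0.0144) / (0.0724) = 0.1989.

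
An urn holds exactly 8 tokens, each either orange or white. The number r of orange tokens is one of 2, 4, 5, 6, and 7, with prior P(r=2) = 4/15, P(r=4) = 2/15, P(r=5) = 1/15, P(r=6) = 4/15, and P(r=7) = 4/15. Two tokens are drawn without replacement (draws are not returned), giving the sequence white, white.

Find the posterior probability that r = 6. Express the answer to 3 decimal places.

0.051

Under each hypothesis, the probability of the observed sequence is: P(data | r = 2) = (6/8)(5/7) = 15/28; P(data | r = 4) = (4/8)(3/7) = 3/14; P(data | r = 5) = (3/8)(2/7) = 3/28; P(data | r = 6) = (2/8)(1/7) = 1/28; P(data | r = 7) = (1/8)(0/7) = 0.
The prior-weighted likelihoods are 4/15 · 15/28 = 1/7, 2/15 · 3/14 = 1/35, 1/15 · 3/28 = 1/140, 4/15 · 1/28 = 1/105, 4/15 · 0 = 0; these sum to 79/420.
Hence P(r = 6 | data) = (1/105) / (79/420) = 4/79.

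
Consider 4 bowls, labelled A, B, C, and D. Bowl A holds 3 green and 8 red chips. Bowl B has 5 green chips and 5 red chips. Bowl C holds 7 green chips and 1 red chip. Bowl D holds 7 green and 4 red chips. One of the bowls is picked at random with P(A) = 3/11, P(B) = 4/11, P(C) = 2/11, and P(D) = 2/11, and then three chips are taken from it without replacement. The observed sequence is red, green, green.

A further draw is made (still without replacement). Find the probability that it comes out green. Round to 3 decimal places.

The likelihood of the observed sequence under each hypothesis: P(data | bowl A) = (8/11)(3/10)(2/9) = 0.048485; P(data | bowl B) = (5/10)(5/9)(4/8) = 0.13889; P(data | bowl C) = (1/8)(7/7)(6/6) = 0.125; P(data | bowl D) = (4/11)(7/10)(6/9) = 0.1697.
The prior-weighted likelihoods are 3/11 · 0.048485 = 0.013223, 4/11 · 0.13889 = 0.050505, 2/11 · 0.125 = 0.022727, 2/11 · 0.1697 = 0.030854; summing to 0.11731.
Normalising, the posterior is P(bowl A | data) = 0.11272, P(bowl B | data) = 0.43053, P(bowl C | data) = 0.19374, P(bowl D | data) = 0.26301.
So P(green next | data) = Σ P(green next | H) P(H | data) = (1/8)(0.11272) + (3/7)(0.43053) + (1)(0.19374) + (5/8)(0.26301) = 0.55672.

0.557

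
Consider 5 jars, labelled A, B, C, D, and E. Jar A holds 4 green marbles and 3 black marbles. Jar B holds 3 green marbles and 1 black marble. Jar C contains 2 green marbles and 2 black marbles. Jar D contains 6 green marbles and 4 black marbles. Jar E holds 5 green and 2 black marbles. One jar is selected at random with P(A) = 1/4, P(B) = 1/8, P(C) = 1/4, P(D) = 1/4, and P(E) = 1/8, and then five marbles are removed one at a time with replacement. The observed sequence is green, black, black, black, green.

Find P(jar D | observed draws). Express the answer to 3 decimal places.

Under each hypothesis, the probability of the observed sequence is: P(data | jar A) = (4/7)(3/7)(3/7)(3/7)(4/7) = 0.025704; P(data | jar B) = (3/4)(1/4)(1/4)(1/4)(3/4) = 0.0087891; P(data | jar C) = (2/4)(2/4)(2/4)(2/4)(2/4) = 0.03125; P(data | jar D) = (6/10)(4/10)(4/10)(4/10)(6/10) = 0.02304; P(data | jar E) = (5/7)(2/7)(2/7)(2/7)(5/7) = 0.0119.
The prior-weighted likelihoods are 1/4 · 0.025704 = 0.0064259, 1/8 · 0.0087891 = 0.0010986, 1/4 · 0.03125 = 0.0078125, 1/4 · 0.02304 = 0.00576, 1/8 · 0.0119 = 0.0014875; these sum to 0.022585.
By Bayes' rule, P(jar D | data) = (0.00576) / (0.022585) = 0.25504.

0.255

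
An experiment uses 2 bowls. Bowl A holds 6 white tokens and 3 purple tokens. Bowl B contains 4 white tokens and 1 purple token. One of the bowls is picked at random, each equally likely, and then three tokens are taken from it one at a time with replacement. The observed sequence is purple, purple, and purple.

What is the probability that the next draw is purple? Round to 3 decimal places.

0.310

For each hypothesis, P(data | H) works out to: P(data | bowl A) = (3/9)(3/9)(3/9) = 0.037037; P(data | bowl B) = (1/5)(1/5)(1/5) = 0.008.
The prior-weighted likelihoods are 1/2 · 0.037037 = 0.018519, 1/2 · 0.008 = 0.004; these sum to 0.022519.
The posterior is then P(bowl A | data) = 0.82237, P(bowl B | data) = 0.17763.
Averaging over the posterior, P(purple next | data) = (1/3)(0.82237) + (1/5)(0.17763) = 0.30965.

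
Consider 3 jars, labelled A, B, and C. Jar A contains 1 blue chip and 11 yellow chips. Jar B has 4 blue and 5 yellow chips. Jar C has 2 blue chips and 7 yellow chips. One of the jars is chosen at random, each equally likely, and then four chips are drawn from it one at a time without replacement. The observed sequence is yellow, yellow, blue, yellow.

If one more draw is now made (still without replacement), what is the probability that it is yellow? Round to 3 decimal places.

0.750

The likelihood of the observed sequence under each hypothesis: P(data | jar A) = (11/12)(10/11)(1/10)(9/9) = 1/12; P(data | jar B) = (5/9)(4/8)(4/7)(3/6) = 5/63; P(data | jar C) = (7/9)(6/8)(2/7)(5/6) = 5/36.
Weighting by the prior gives 1/3 · 1/12 = 1/36, 1/3 · 5/63 = 5/189, 1/3 · 5/36 = 5/108; with total 19/189.
Dividing through by the total gives posterior P(jar A | data) = 21/76, P(jar B | data) = 5/19, P(jar C | data) = 35/76.
Averaging over the posterior, P(yellow next | data) = (1)(21/76) + (2/5)(5/19) + (4/5)(35/76) = 3/4.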